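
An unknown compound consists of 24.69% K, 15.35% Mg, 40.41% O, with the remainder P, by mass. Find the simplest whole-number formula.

Assume 100 g: 24.69 g K, 15.35 g Mg, 40.41 g O, 19.55 g P.
K: 24.69 g ÷ 39.10 g/mol = 0.6315 mol
Mg: 15.35 g ÷ 24.31 g/mol = 0.6314 mol
O: 40.41 g ÷ 16.00 g/mol = 2.526 mol
P: 19.55 g ÷ 30.97 g/mol = 0.6313 mol
Smallest is P at 0.6313 mol; normalising gives K 1.000, Mg 1.000, O 4.001, P 1.000
→ KMgO4P

KMgO4P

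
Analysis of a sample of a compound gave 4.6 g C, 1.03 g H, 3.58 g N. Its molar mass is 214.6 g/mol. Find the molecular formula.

C9H24N6

Moles — C: 4.6 / 12.01 = 0.383 mol; H: 1.03 / 1.008 = 1.022 mol; N: 3.58 / 14.01 = 0.2555 mol
Smallest is N at 0.2555 mol; normalising gives C 1.499, H 3.999, N 1.000
×2: C 3.00, H 8.00, N 2.00 → C3H8N2
Empirical-formula mass = 72.11 g/mol
n = 214.6 / 72.11 = 2.98 ≈ 3
Molecular formula = (C3H8N2)×3 = C9H24N6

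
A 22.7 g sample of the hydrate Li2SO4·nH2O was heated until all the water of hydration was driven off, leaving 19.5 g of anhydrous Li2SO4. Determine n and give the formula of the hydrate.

Mass of water lost = 22.7 − 19.5 = 3.2 g → 3.2 / 18.02 = 0.1776 mol H2O
Molar mass of Li2SO4 = 109.95 g/mol → mol Li2SO4 = 19.5 / 109.95 = 0.1774
n = 0.1776 / 0.1774 = 1.00 ≈ 1 → Li2SO4·H2O

Li2SO4·H2O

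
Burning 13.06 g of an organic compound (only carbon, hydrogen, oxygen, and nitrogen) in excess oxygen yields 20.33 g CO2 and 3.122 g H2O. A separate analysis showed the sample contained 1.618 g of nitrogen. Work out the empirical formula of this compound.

C4H3NO3

mol C = 20.33 / 44.01 = 0.4619; mass C = 0.4619 × 12.01 = 5.548 g
mol H = 2 × (3.122 / 18.02) = 0.3465; mass H = 0.3465 × 1.008 = 0.3493 g
mol N = 1.618 / 14.01 = 0.1155
mass O = 13.06 − (7.515) = 5.545 g → mol O = 0.3466
Ratios (÷ 0.1155): C 4.000, H 3.000, N 1.000, O 3.001
≈ 4:3:1:3 → C4H3NO3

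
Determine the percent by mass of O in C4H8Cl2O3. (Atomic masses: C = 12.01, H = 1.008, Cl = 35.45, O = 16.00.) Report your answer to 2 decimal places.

27.43%

Molar mass = 4(12.01) + 8(1.008) + 2(35.45) + 3(16.00) = 175.004 g/mol
Mass of O per mole = 3 × 16.00 = 48.000 g
% O = 48.000 / 175.004 × 100 = 27.43%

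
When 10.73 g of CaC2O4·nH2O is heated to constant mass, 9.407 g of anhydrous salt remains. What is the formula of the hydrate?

Mass of water lost = 10.73 − 9.407 = 1.323 g → 1.323 / 18.02 = 0.07342 mol H2O
Molar mass of CaC2O4 = 128.10 g/mol → mol CaC2O4 = 9.407 / 128.10 = 0.07343
n = 0.07342 / 0.07343 = 1.00 ≈ 1 → CaC2O4·H2O

CaC2O4·H2O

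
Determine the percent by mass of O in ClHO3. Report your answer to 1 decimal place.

56.8%

Molar mass = 1(35.45) + 1(1.008) + 3(16.00) = 84.458 g/mol
Mass of O per mole = 3 × 16.00 = 48.000 g
% O = 48.000 / 84.458 × 100 = 56.8%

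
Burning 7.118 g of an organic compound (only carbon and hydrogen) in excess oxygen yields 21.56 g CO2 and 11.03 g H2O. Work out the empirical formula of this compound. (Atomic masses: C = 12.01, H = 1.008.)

C2H5

mol C = 21.56 / 44.01 = 0.4899; mass C = 0.4899 × 12.01 = 5.884 g
mol H = 2 × (11.03 / 18.02) = 1.224; mass H = 1.224 × 1.008 = 1.234 g
Divide by the smallest (0.4899 mol C): C 1.000, H 2.499
Scaling by 2: C 2.00, H 5.00 → C2H5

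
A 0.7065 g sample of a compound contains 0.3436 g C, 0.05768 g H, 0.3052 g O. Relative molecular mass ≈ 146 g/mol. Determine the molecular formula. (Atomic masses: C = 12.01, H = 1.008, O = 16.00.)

C6H12O4

Moles — C: 0.3436 / 12.01 = 0.02861 mol; H: 0.05768 / 1.008 = 0.05722 mol; O: 0.3052 / 16.00 = 0.01908 mol
Ratios (÷ 0.01908): C 1.500, H 3.000, O 1.000
×2: C 3.00, H 6.00, O 2.00 → C3H6O2
Empirical-formula mass = 74.08 g/mol
n = 146 / 74.08 = 1.97 ≈ 2
Molecular formula = (C3H6O2)×2 = C6H12O4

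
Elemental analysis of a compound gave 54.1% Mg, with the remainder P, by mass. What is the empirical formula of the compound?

Mg3P2

Assume 100 g: 54.1 g Mg, 45.9 g P.
n(Mg) = 54.1/24.31 = 2.225, n(P) = 45.9/30.97 = 1.482
Smallest is P at 1.482 mol; normalising gives Mg 1.502, P 1.000
Multiply by 2: Mg 3.00, P 2.00 → Mg3P2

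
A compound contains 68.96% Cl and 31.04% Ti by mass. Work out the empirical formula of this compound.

Cl3Ti

Assume 100 g: 68.96 g Cl, 31.04 g Ti.
n(Cl) = 68.96/35.45 = 1.945, n(Ti) = 31.04/47.87 = 0.6484
Ratios (÷ 0.6484): Cl 3.000, Ti 1.000
≈ 3:1 → Cl3Ti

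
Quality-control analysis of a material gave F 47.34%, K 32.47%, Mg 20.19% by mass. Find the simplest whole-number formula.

F3KMg

Assume 100 g: 47.34 g F, 32.47 g K, 20.19 g Mg.
Moles — F: 47.34 / 19.00 = 2.492 mol; K: 32.47 / 39.10 = 0.8304 mol; Mg: 20.19 / 24.31 = 0.8305 mol
Divide by the smallest (0.8304 mol K): F 3.000, K 1.000, Mg 1.000
→ F3KMg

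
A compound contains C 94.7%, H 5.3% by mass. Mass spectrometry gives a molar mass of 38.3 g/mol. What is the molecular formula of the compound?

C3H2

Assume 100 g: 94.7 g C, 5.3 g H.
n(C) = 94.7/12.01 = 7.885, n(H) = 5.3/1.008 = 5.258
Divide by the smallest (5.258 mol H): C 1.500, H 1.000
×2: C 3.00, H 2.00 → C3H2
Empirical-formula mass = 38.05 g/mol
n = 38.3 / 38.05 = 1.01 ≈ 1
Molecular formula = empirical formula = C3H2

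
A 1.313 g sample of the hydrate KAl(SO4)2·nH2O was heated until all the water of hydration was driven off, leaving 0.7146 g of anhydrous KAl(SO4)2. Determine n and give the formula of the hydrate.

Mass of water lost = 1.313 − 0.7146 = 0.5984 g → 0.5984 / 18.02 = 0.03321 mol H2O
Molar mass of KAl(SO4)2 = 258.22 g/mol → mol KAl(SO4)2 = 0.7146 / 258.22 = 0.002767
n = 0.03321 / 0.002767 = 12.00 ≈ 12 → KAl(SO4)2·12H2O

KAl(SO4)2·12H2O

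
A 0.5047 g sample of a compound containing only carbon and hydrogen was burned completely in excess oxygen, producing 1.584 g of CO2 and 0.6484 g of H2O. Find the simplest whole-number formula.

mol C = 1.584 / 44.01 = 0.03599; mass C = 0.03599 × 12.01 = 0.4323 g
mol H = 2 × (0.6484 / 18.02) = 0.07196; mass H = 0.07196 × 1.008 = 0.07254 g
Smallest is C at 0.03599 mol; normalising gives C 1.000, H 1.999
→ CH2

CH2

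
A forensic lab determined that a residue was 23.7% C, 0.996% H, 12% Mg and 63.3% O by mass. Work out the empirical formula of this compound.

Assume 100 g: 23.7 g C, 0.996 g H, 12 g Mg, 63.3 g O.
Moles — C: 23.7 / 12.01 = 1.973 mol; H: 0.996 / 1.008 = 0.9881 mol; Mg: 12 / 24.31 = 0.4936 mol; O: 63.3 / 16.00 = 3.956 mol
Ratios (÷ 0.4936): C 3.998, H 2.002, Mg 1.000, O 8.015
≈ 4:2:1:8 → C4H2MgO8

C4H2MgO8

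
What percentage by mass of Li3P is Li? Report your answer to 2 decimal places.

Molar mass = 3(6.94) + 1(30.97) = 51.790 g/mol
Mass of Li per mole = 3 × 6.94 = 20.820 g
% Li = 20.820 / 51.790 × 100 = 40.20%

40.20%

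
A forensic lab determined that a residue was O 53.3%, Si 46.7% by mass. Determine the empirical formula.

Assume 100 g: 53.3 g O, 46.7 g Si.
Moles — O: 53.3 / 16.00 = 3.331 mol; Si: 46.7 / 28.09 = 1.663 mol
Smallest is Si at 1.663 mol; normalising gives O 2.004, Si 1.000
→ O2Si

O2Si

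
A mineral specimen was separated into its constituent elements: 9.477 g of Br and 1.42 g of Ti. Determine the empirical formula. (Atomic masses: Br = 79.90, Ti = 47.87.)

Br4Ti

Br: 9.477 g ÷ 79.90 g/mol = 0.1186 mol
Ti: 1.42 g ÷ 47.87 g/mol = 0.02966 mol
Divide by the smallest (0.02966 mol Ti): Br 3.999, Ti 1.000
→ Br4Ti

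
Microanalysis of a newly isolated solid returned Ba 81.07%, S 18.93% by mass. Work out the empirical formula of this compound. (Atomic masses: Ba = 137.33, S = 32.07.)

BaS

Assume 100 g: 81.07 g Ba, 18.93 g S.
Ba: 81.07 g ÷ 137.33 g/mol = 0.5903 mol
S: 18.93 g ÷ 32.07 g/mol = 0.5903 mol
Smallest is S at 0.5903 mol; normalising gives Ba 1.000, S 1.000
→ BaS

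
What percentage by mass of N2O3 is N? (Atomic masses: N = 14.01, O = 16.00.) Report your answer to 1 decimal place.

36.9%

Molar mass = 2(14.01) + 3(16.00) = 76.020 g/mol
Mass of N per mole = 2 × 14.01 = 28.020 g
% N = 28.020 / 76.020 × 100 = 36.9%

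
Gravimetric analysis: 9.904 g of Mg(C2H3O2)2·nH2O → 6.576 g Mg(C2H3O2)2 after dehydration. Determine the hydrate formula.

Mg(C2H3O2)2·4H2O

Mass of water lost = 9.904 − 6.576 = 3.328 g → 3.328 / 18.02 = 0.1847 mol H2O
Molar mass of Mg(C2H3O2)2 = 142.40 g/mol → mol Mg(C2H3O2)2 = 6.576 / 142.40 = 0.04618
n = 0.1847 / 0.04618 = 4.00 ≈ 4 → Mg(C2H3O2)2·4H2O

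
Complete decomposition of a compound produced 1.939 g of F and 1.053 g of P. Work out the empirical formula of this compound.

F: 1.939 g ÷ 19.00 g/mol = 0.1021 mol
P: 1.053 g ÷ 30.97 g/mol = 0.034 mol
Smallest is P at 0.034 mol; normalising gives F 3.001, P 1.000
≈ 3:1 → F3P

F3P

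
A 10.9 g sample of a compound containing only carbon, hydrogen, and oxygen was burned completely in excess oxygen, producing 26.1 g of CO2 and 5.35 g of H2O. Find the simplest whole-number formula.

mol C = 26.1 / 44.01 = 0.5930; mass C = 0.5930 × 12.01 = 7.122 g
mol H = 2 × (5.35 / 18.02) = 0.5938; mass H = 0.5938 × 1.008 = 0.5985 g
mass O = 10.9 − (7.721) = 3.179 g → mol O = 0.1987
Ratios (÷ 0.1987): C 2.985, H 2.989, O 1.000
→ C3H3O

C3H3O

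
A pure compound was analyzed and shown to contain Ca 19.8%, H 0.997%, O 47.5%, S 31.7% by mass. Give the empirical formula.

Assume 100 g: 19.8 g Ca, 0.997 g H, 47.5 g O, 31.7 g S.
n(Ca) = 19.8/40.08 = 0.494, n(H) = 0.997/1.008 = 0.9891, n(O) = 47.5/16.00 = 2.969, n(S) = 31.7/32.07 = 0.9885
Divide by the smallest (0.494 mol Ca): Ca 1.000, H 2.002, O 6.009, S 2.001
→ CaH2O6S2

CaH2O6S2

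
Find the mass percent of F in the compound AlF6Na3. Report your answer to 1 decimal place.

54.3%

Molar mass = 1(26.98) + 6(19.00) + 3(22.99) = 209.950 g/mol
Mass of F per mole = 6 × 19.00 = 114.000 g
% F = 114.000 / 209.950 × 100 = 54.3%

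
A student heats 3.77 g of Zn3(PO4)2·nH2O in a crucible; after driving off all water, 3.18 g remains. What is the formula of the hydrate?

Zn3(PO4)2·4H2O

Mass of water lost = 3.77 − 3.18 = 0.59 g → 0.59 / 18.02 = 0.03274 mol H2O
Molar mass of Zn3(PO4)2 = 386.08 g/mol → mol Zn3(PO4)2 = 3.18 / 386.08 = 0.008237
n = 0.03274 / 0.008237 = 3.98 ≈ 4 → Zn3(PO4)2·4H2O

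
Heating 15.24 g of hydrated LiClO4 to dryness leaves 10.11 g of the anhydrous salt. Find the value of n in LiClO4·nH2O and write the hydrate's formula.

LiClO4·3H2O

Mass of water lost = 15.24 − 10.11 = 5.13 g → 5.13 / 18.02 = 0.2847 mol H2O
Molar mass of LiClO4 = 106.39 g/mol → mol LiClO4 = 10.11 / 106.39 = 0.09503
n = 0.2847 / 0.09503 = 3.00 ≈ 3 → LiClO4·3H2O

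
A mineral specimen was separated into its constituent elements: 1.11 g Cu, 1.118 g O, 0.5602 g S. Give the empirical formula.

Moles — Cu: 1.11 / 63.55 = 0.01747 mol; O: 1.118 / 16.00 = 0.06988 mol; S: 0.5602 / 32.07 = 0.01747 mol
Ratios (÷ 0.01747): Cu 1.000, O 4.001, S 1.000
≈ 1:4:1 → CuO4S

CuO4S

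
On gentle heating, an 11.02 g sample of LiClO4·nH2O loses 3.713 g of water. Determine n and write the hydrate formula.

LiClO4·3H2O

Mass of anhydrous LiClO4 = 11.02 − 3.713 = 7.307 g
mol H2O = 3.713 / 18.02 = 0.206
Molar mass of LiClO4 = 106.39 g/mol → mol LiClO4 = 7.307 / 106.39 = 0.06868
n = 0.206 / 0.06868 = 3.00 ≈ 3 → LiClO4·3H2O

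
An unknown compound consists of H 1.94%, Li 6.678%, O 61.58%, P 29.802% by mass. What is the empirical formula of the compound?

Assume 100 g: 1.94 g H, 6.678 g Li, 61.58 g O, 29.802 g P.
H: 1.94 g ÷ 1.008 g/mol = 1.925 mol
Li: 6.678 g ÷ 6.94 g/mol = 0.9622 mol
O: 61.58 g ÷ 16.00 g/mol = 3.849 mol
P: 29.802 g ÷ 30.97 g/mol = 0.9623 mol
Ratios (÷ 0.9622): H 2.000, Li 1.000, O 4.000, P 1.000
≈ 2:1:4:1 → H2LiO4P

H2LiO4P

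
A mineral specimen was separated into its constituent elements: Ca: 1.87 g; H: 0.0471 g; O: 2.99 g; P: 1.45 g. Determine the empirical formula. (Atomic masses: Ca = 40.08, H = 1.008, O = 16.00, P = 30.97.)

CaHO4P

Ca: 1.87 g ÷ 40.08 g/mol = 0.04666 mol
H: 0.0471 g ÷ 1.008 g/mol = 0.04673 mol
O: 2.99 g ÷ 16.00 g/mol = 0.1869 mol
P: 1.45 g ÷ 30.97 g/mol = 0.04682 mol
Divide by the smallest (0.04666 mol Ca): Ca 1.000, H 1.001, O 4.005, P 1.003
→ CaHO4P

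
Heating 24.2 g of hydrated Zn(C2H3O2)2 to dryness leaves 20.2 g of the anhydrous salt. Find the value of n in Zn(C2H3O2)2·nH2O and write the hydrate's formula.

Mass of water lost = 24.2 − 20.2 = 4 g → 4 / 18.02 = 0.222 mol H2O
Molar mass of Zn(C2H3O2)2 = 183.47 g/mol → mol Zn(C2H3O2)2 = 20.2 / 183.47 = 0.1101
n = 0.222 / 0.1101 = 2.02 ≈ 2 → Zn(C2H3O2)2·2H2O

Zn(C2H3O2)2·2H2O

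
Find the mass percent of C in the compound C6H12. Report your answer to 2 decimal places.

85.63%

Molar mass = 6(12.01) + 12(1.008) = 84.156 g/mol
Mass of C per mole = 6 × 12.01 = 72.060 g
% C = 72.060 / 84.156 × 100 = 85.63%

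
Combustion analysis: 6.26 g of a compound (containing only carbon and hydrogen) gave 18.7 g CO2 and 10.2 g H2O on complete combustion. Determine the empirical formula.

mol C = 18.7 / 44.01 = 0.4249; mass C = 0.4249 × 12.01 = 5.103 g
mol H = 2 × (10.2 / 18.02) = 1.132; mass H = 1.132 × 1.008 = 1.141 g
Smallest is C at 0.4249 mol; normalising gives C 1.000, H 2.664
×3: C 3.00, H 7.99 → C3H8

C3H8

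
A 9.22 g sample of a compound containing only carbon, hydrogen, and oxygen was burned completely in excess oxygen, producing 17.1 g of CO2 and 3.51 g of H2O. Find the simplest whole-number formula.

mol C = 17.1 / 44.01 = 0.3885; mass C = 0.3885 × 12.01 = 4.666 g
mol H = 2 × (3.51 / 18.02) = 0.3896; mass H = 0.3896 × 1.008 = 0.3927 g
mass O = 9.22 − (5.059) = 4.161 g → mol O = 0.2601
Ratios (÷ 0.2601): C 1.494, H 1.498, O 1.000
Scaling by 2: C 2.99, H 3.00, O 2.00 → C3H3O2

C3H3O2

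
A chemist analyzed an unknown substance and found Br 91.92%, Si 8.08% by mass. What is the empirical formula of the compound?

Br4Si

Assume 100 g: 91.92 g Br, 8.08 g Si.
n(Br) = 91.92/79.90 = 1.15, n(Si) = 8.08/28.09 = 0.2876
Ratios (÷ 0.2876): Br 3.999, Si 1.000
→ Br4Si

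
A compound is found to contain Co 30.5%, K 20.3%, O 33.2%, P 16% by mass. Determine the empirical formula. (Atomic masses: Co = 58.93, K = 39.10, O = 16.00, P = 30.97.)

CoKO4P

Assume 100 g: 30.5 g Co, 20.3 g K, 33.2 g O, 16 g P.
Moles — Co: 30.5 / 58.93 = 0.5176 mol; K: 20.3 / 39.10 = 0.5192 mol; O: 33.2 / 16.00 = 2.075 mol; P: 16 / 30.97 = 0.5166 mol
Ratios (÷ 0.5166): Co 1.002, K 1.005, O 4.016, P 1.000
≈ 1:1:4:1 → CoKO4P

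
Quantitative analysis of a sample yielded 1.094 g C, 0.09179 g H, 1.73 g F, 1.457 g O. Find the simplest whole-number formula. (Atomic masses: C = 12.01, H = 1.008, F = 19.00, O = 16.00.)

C: 1.094 g ÷ 12.01 g/mol = 0.09109 mol
H: 0.09179 g ÷ 1.008 g/mol = 0.09106 mol
F: 1.73 g ÷ 19.00 g/mol = 0.09105 mol
O: 1.457 g ÷ 16.00 g/mol = 0.09106 mol
Ratios (÷ 0.09105): C 1.000, H 1.000, F 1.000, O 1.000
→ CHFO

CHFO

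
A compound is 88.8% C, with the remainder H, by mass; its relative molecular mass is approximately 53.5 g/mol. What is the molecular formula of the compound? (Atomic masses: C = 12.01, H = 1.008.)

Assume 100 g: 88.8 g C, 11.2 g H.
C: 88.8 g ÷ 12.01 g/mol = 7.394 mol
H: 11.2 g ÷ 1.008 g/mol = 11.11 mol
Divide by the smallest (7.394 mol C): C 1.000, H 1.503
×2: C 2.00, H 3.01 → C2H3
Empirical-formula mass = 27.04 g/mol
n = 53.5 / 27.04 = 1.98 ≈ 2
Molecular formula = (C2H3)×2 = C4H6

C4H6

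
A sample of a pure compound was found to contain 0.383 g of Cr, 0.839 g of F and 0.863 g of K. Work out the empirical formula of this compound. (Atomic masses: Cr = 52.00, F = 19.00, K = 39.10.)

CrF6K3

Moles — Cr: 0.383 / 52.00 = 0.007365 mol; F: 0.839 / 19.00 = 0.04416 mol; K: 0.863 / 39.10 = 0.02207 mol
Ratios (÷ 0.007365): Cr 1.000, F 5.995, K 2.997
Ratio ≈ 1:6:3, so the empirical formula is CrF6K3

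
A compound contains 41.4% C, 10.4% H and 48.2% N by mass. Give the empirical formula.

CH3N

Assume 100 g: 41.4 g C, 10.4 g H, 48.2 g N.
Moles — C: 41.4 / 12.01 = 3.447 mol; H: 10.4 / 1.008 = 10.32 mol; N: 48.2 / 14.01 = 3.44 mol
Divide by the smallest (3.44 mol N): C 1.002, H 2.999, N 1.000
≈ 1:3:1 → CH3N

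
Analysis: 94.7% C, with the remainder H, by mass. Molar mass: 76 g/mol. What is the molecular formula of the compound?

C6H4

Assume 100 g: 94.7 g C, 5.3 g H.
C: 94.7 g ÷ 12.01 g/mol = 7.885 mol
H: 5.3 g ÷ 1.008 g/mol = 5.258 mol
Smallest is H at 5.258 mol; normalising gives C 1.500, H 1.000
Multiply by 2: C 3.00, H 2.00 → C3H2
Empirical-formula mass = 38.05 g/mol
n = 76 / 38.05 = 2.00 ≈ 2
Molecular formula = (C3H2)×2 = C6H4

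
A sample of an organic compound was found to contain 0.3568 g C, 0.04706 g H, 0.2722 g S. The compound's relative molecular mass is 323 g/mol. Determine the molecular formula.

n(C) = 0.3568/12.01 = 0.02971, n(H) = 0.04706/1.008 = 0.04669, n(S) = 0.2722/32.07 = 0.008488
Divide by the smallest (0.008488 mol S): C 3.500, H 5.501, S 1.000
Scaling by 2: C 7.00, H 11.00, S 2.00 → C7H11S2
Empirical-formula mass = 159.30 g/mol
n = 323 / 159.30 = 2.03 ≈ 2
Molecular formula = (C7H11S2)×2 = C14H22S4

C14H22S4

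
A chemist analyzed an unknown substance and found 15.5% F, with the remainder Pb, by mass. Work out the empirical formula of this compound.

Assume 100 g: 15.5 g F, 84.5 g Pb.
Moles — F: 15.5 / 19.00 = 0.8158 mol; Pb: 84.5 / 207.2 = 0.4078 mol
Smallest is Pb at 0.4078 mol; normalising gives F 2.000, Pb 1.000
Ratio ≈ 2:1, so the empirical formula is F2Pb

F2Pb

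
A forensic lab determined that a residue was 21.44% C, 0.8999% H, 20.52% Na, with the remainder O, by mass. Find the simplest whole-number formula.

Assume 100 g: 21.44 g C, 0.8999 g H, 20.52 g Na, 57.14 g O.
Moles — C: 21.44 / 12.01 = 1.785 mol; H: 0.8999 / 1.008 = 0.8928 mol; Na: 20.52 / 22.99 = 0.8926 mol; O: 57.14 / 16.00 = 3.571 mol
Ratios (÷ 0.8926): C 2.000, H 1.000, Na 1.000, O 4.001
≈ 2:1:1:4 → C2HNaO4

C2HNaO4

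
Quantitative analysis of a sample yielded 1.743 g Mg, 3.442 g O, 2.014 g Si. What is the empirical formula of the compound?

Mg: 1.743 g ÷ 24.31 g/mol = 0.0717 mol
O: 3.442 g ÷ 16.00 g/mol = 0.2151 mol
Si: 2.014 g ÷ 28.09 g/mol = 0.0717 mol
Divide by the smallest (0.0717 mol Si): Mg 1.000, O 3.000, Si 1.000
≈ 1:3:1 → MgO3Si

MgO3Si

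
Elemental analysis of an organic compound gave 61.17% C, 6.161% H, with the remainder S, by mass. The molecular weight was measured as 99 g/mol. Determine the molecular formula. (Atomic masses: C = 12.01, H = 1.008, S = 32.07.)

C5H6S

Assume 100 g: 61.17 g C, 6.161 g H, 32.669 g S.
C: 61.17 g ÷ 12.01 g/mol = 5.093 mol
H: 6.161 g ÷ 1.008 g/mol = 6.112 mol
S: 32.669 g ÷ 32.07 g/mol = 1.019 mol
Smallest is S at 1.019 mol; normalising gives C 5.000, H 6.000, S 1.000
Ratio ≈ 5:6:1, so the empirical formula is C5H6S
Empirical-formula mass = 98.17 g/mol
n = 99 / 98.17 = 1.01 ≈ 1
Molecular formula = empirical formula = C5H6S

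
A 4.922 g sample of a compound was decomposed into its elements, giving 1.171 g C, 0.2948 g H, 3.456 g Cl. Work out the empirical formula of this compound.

CH3Cl

C: 1.171 g ÷ 12.01 g/mol = 0.0975 mol
H: 0.2948 g ÷ 1.008 g/mol = 0.2925 mol
Cl: 3.456 g ÷ 35.45 g/mol = 0.09749 mol
Divide by the smallest (0.09749 mol Cl): C 1.000, H 3.000, Cl 1.000
→ CH3Cl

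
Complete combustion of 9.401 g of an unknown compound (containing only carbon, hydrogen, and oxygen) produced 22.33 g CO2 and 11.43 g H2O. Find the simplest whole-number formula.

C4H10O

mol C = 22.33 / 44.01 = 0.5074; mass C = 0.5074 × 12.01 = 6.094 g
mol H = 2 × (11.43 / 18.02) = 1.269; mass H = 1.269 × 1.008 = 1.279 g
mass O = 9.401 − (7.372) = 2.029 g → mol O = 0.1268
Smallest is O at 0.1268 mol; normalising gives C 4.002, H 10.006, O 1.000
→ C4H10O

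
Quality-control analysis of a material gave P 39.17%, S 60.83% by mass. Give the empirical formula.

P2S3

Assume 100 g: 39.17 g P, 60.83 g S.
Moles — P: 39.17 / 30.97 = 1.265 mol; S: 60.83 / 32.07 = 1.897 mol
Ratios (÷ 1.265): P 1.000, S 1.500
Multiply by 2: P 2.00, S 3.00 → P2S3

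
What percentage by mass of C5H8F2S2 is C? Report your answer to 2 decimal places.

Molar mass = 5(12.01) + 8(1.008) + 2(19.00) + 2(32.07) = 170.254 g/mol
Mass of C per mole = 5 × 12.01 = 60.050 g
% C = 60.050 / 170.254 × 100 = 35.27%

35.27%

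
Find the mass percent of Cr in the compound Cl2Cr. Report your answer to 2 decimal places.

42.31%

Molar mass = 2(35.45) + 1(52.00) = 122.900 g/mol
Mass of Cr per mole = 1 × 52.00 = 52.000 g
% Cr = 52.000 / 122.900 × 100 = 42.31%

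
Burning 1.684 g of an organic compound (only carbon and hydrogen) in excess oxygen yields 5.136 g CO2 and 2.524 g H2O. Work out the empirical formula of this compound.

C5H12

mol C = 5.136 / 44.01 = 0.1167; mass C = 0.1167 × 12.01 = 1.402 g
mol H = 2 × (2.524 / 18.02) = 0.2801; mass H = 0.2801 × 1.008 = 0.2824 g
Divide by the smallest (0.1167 mol C): C 1.000, H 2.400
Scaling by 5: C 5.00, H 12.00 → C5H12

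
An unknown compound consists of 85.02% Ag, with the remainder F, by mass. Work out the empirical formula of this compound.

Assume 100 g: 85.02 g Ag, 14.98 g F.
Ag: 85.02 g ÷ 107.87 g/mol = 0.7882 mol
F: 14.98 g ÷ 19.00 g/mol = 0.7884 mol
Smallest is Ag at 0.7882 mol; normalising gives Ag 1.000, F 1.000
≈ 1:1 → AgF

AgF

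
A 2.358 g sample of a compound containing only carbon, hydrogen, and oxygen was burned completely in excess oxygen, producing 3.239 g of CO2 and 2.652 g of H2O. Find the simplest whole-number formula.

CH4O

mol C = 3.239 / 44.01 = 0.07360; mass C = 0.07360 × 12.01 = 0.8839 g
mol H = 2 × (2.652 / 18.02) = 0.2943; mass H = 0.2943 × 1.008 = 0.2967 g
mass O = 2.358 − (1.181) = 1.177 g → mol O = 0.07359
Smallest is O at 0.07359 mol; normalising gives C 1.000, H 4.000, O 1.000
≈ 1:4:1 → CH4O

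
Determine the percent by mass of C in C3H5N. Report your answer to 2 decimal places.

65.41%

Molar mass = 3(12.01) + 5(1.008) + 1(14.01) = 55.080 g/mol
Mass of C per mole = 3 × 12.01 = 36.030 g
% C = 36.030 / 55.080 × 100 = 65.41%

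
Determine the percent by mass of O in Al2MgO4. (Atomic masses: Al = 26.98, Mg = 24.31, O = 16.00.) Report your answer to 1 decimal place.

Molar mass = 2(26.98) + 1(24.31) + 4(16.00) = 142.270 g/mol
Mass of O per mole = 4 × 16.00 = 64.000 g
% O = 64.000 / 142.270 × 100 = 45.0%

45.0%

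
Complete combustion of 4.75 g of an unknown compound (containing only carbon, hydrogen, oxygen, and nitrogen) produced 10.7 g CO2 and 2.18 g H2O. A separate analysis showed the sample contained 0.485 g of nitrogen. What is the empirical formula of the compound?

mol C = 10.7 / 44.01 = 0.2431; mass C = 0.2431 × 12.01 = 2.920 g
mol H = 2 × (2.18 / 18.02) = 0.2420; mass H = 0.2420 × 1.008 = 0.2439 g
mol N = 0.485 / 14.01 = 0.03462
mass O = 4.75 − (3.649) = 1.101 g → mol O = 0.06882
Divide by the smallest (0.03462 mol N): C 7.023, H 6.989, N 1.000, O 1.988
≈ 7:7:1:2 → C7H7NO2

C7H7NO2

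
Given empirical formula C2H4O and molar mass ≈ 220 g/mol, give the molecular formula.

C10H20O5

Empirical-formula mass = 44.05 g/mol
n = 220 / 44.05 = 4.99 ≈ 5
Molecular formula = (C2H4O)5 = C10H20O5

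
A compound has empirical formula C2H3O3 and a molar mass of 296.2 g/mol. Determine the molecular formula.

C8H12O12

Empirical-formula mass = 75.04 g/mol
n = 296.2 / 75.04 = 3.95 ≈ 4
Molecular formula = (C2H3O3)4 = C8H12O12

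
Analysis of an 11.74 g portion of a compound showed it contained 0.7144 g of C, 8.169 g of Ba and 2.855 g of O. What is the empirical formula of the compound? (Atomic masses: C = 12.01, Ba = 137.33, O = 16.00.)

n(C) = 0.7144/12.01 = 0.05948, n(Ba) = 8.169/137.33 = 0.05948, n(O) = 2.855/16.00 = 0.1784
Ratios (÷ 0.05948): C 1.000, Ba 1.000, O 3.000
≈ 1:1:3 → CBaO3

CBaO3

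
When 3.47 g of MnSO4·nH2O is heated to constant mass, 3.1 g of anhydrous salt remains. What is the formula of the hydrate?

MnSO4·H2O

Mass of water lost = 3.47 − 3.1 = 0.37 g → 0.37 / 18.02 = 0.02053 mol H2O
Molar mass of MnSO4 = 151.01 g/mol → mol MnSO4 = 3.1 / 151.01 = 0.02053
n = 0.02053 / 0.02053 = 1.00 ≈ 1 → MnSO4·H2O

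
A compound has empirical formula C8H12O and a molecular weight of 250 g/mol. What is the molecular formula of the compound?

Empirical-formula mass = 124.18 g/mol
n = 250 / 124.18 = 2.01 ≈ 2
Molecular formula = (C8H12O)2 = C16H24O2

C16H24O2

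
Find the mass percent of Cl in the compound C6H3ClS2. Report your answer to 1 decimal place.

20.3%

Molar mass = 6(12.01) + 3(1.008) + 1(35.45) + 2(32.07) = 174.674 g/mol
Mass of Cl per mole = 1 × 35.45 = 35.450 g
% Cl = 35.450 / 174.674 × 100 = 20.3%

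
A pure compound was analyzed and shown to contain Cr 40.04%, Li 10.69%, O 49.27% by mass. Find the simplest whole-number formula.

Assume 100 g: 40.04 g Cr, 10.69 g Li, 49.27 g O.
n(Cr) = 40.04/52.00 = 0.77, n(Li) = 10.69/6.94 = 1.54, n(O) = 49.27/16.00 = 3.079
Divide by the smallest (0.77 mol Cr): Cr 1.000, Li 2.000, O 3.999
Ratio ≈ 1:2:4, so the empirical formula is CrLi2O4

CrLi2O4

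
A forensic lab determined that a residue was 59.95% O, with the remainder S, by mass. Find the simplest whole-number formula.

O3S

Assume 100 g: 59.95 g O, 40.05 g S.
O: 59.95 g ÷ 16.00 g/mol = 3.747 mol
S: 40.05 g ÷ 32.07 g/mol = 1.249 mol
Ratios (÷ 1.249): O 3.000, S 1.000
→ O3S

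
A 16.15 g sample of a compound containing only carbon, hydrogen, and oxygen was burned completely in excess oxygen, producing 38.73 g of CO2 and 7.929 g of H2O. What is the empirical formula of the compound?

mol C = 38.73 / 44.01 = 0.8800; mass C = 0.8800 × 12.01 = 10.57 g
mol H = 2 × (7.929 / 18.02) = 0.8800; mass H = 0.8800 × 1.008 = 0.8871 g
mass O = 16.15 − (11.46) = 4.694 g → mol O = 0.2934
Smallest is O at 0.2934 mol; normalising gives C 3.000, H 3.000, O 1.000
≈ 3:3:1 → C3H3O

C3H3O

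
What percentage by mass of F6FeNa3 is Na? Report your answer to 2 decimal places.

Molar mass = 6(19.00) + 1(55.85) + 3(22.99) = 238.820 g/mol
Mass of Na per mole = 3 × 22.99 = 68.970 g
% Na = 68.970 / 238.820 × 100 = 28.88%

28.88%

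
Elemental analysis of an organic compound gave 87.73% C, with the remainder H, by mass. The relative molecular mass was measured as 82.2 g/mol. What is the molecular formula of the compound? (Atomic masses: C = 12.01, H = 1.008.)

C6H10

Assume 100 g: 87.73 g C, 12.27 g H.
Moles — C: 87.73 / 12.01 = 7.305 mol; H: 12.27 / 1.008 = 12.17 mol
Smallest is C at 7.305 mol; normalising gives C 1.000, H 1.666
Scaling by 3: C 3.00, H 5.00 → C3H5
Empirical-formula mass = 41.07 g/mol
n = 82.2 / 41.07 = 2.00 ≈ 2
Molecular formula = (C3H5)×2 = C6H10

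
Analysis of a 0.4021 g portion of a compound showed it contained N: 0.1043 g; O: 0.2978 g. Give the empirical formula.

n(N) = 0.1043/14.01 = 0.007445, n(O) = 0.2978/16.00 = 0.01861
Smallest is N at 0.007445 mol; normalising gives N 1.000, O 2.500
Scaling by 2: N 2.00, O 5.00 → N2O5

N2O5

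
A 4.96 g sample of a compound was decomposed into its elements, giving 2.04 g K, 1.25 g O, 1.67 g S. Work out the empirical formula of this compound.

K2O3S2

K: 2.04 g ÷ 39.10 g/mol = 0.05217 mol
O: 1.25 g ÷ 16.00 g/mol = 0.07812 mol
S: 1.67 g ÷ 32.07 g/mol = 0.05207 mol
Divide by the smallest (0.05207 mol S): K 1.002, O 1.500, S 1.000
Multiply by 2: K 2.00, O 3.00, S 2.00 → K2O3S2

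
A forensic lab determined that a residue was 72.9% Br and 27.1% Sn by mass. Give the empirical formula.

Br4Sn

Assume 100 g: 72.9 g Br, 27.1 g Sn.
Moles — Br: 72.9 / 79.90 = 0.9124 mol; Sn: 27.1 / 118.71 = 0.2283 mol
Divide by the smallest (0.2283 mol Sn): Br 3.997, Sn 1.000
Ratio ≈ 4:1, so the empirical formula is Br4Sn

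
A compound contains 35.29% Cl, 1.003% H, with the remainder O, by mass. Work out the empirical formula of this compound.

ClHO4

Assume 100 g: 35.29 g Cl, 1.003 g H, 63.707 g O.
Moles — Cl: 35.29 / 35.45 = 0.9955 mol; H: 1.003 / 1.008 = 0.995 mol; O: 63.707 / 16.00 = 3.982 mol
Smallest is H at 0.995 mol; normalising gives Cl 1.000, H 1.000, O 4.002
≈ 1:1:4 → ClHO4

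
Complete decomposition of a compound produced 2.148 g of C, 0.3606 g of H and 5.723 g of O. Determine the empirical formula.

n(C) = 2.148/12.01 = 0.1789, n(H) = 0.3606/1.008 = 0.3577, n(O) = 5.723/16.00 = 0.3577
Ratios (÷ 0.1789): C 1.000, H 2.000, O 2.000
→ CH2O2

CH2O2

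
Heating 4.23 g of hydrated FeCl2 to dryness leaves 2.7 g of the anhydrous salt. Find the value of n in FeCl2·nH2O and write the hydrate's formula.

Mass of water lost = 4.23 − 2.7 = 1.53 g → 1.53 / 18.02 = 0.08491 mol H2O
Molar mass of FeCl2 = 126.75 g/mol → mol FeCl2 = 2.7 / 126.75 = 0.0213
n = 0.08491 / 0.0213 = 3.99 ≈ 4 → FeCl2·4H2O

FeCl2·4H2O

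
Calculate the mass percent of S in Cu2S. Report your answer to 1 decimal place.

Molar mass = 2(63.55) + 1(32.07) = 159.170 g/mol
Mass of S per mole = 1 × 32.07 = 32.070 g
% S = 32.070 / 159.170 × 100 = 20.1%

20.1%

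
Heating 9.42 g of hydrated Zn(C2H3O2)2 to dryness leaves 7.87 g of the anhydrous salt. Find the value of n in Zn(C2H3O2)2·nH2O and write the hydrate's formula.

Mass of water lost = 9.42 − 7.87 = 1.55 g → 1.55 / 18.02 = 0.08602 mol H2O
Molar mass of Zn(C2H3O2)2 = 183.47 g/mol → mol Zn(C2H3O2)2 = 7.87 / 183.47 = 0.0429
n = 0.08602 / 0.0429 = 2.01 ≈ 2 → Zn(C2H3O2)2·2H2O

Zn(C2H3O2)2·2H2O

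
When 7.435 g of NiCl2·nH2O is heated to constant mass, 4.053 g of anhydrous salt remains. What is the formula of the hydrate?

NiCl2·6H2O

Mass of water lost = 7.435 − 4.053 = 3.382 g → 3.382 / 18.02 = 0.1877 mol H2O
Molar mass of NiCl2 = 129.59 g/mol → mol NiCl2 = 4.053 / 129.59 = 0.03128
n = 0.1877 / 0.03128 = 6.00 ≈ 6 → NiCl2·6H2O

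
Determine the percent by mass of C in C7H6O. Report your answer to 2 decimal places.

Molar mass = 7(12.01) + 6(1.008) + 1(16.00) = 106.118 g/mol
Mass of C per mole = 7 × 12.01 = 84.070 g
% C = 84.070 / 106.118 × 100 = 79.22%

79.22%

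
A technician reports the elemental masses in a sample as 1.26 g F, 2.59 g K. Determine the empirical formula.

FK

n(F) = 1.26/19.00 = 0.06632, n(K) = 2.59/39.10 = 0.06624
Divide by the smallest (0.06624 mol K): F 1.001, K 1.000
→ FK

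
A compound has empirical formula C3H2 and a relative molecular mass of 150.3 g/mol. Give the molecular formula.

Empirical-formula mass = 38.05 g/mol
n = 150.3 / 38.05 = 3.95 ≈ 4
Molecular formula = (C3H2)4 = C12H8

C12H8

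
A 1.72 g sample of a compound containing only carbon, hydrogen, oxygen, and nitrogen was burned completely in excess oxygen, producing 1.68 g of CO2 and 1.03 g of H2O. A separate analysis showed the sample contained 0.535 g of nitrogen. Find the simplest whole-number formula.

mol C = 1.68 / 44.01 = 0.03817; mass C = 0.03817 × 12.01 = 0.4585 g
mol H = 2 × (1.03 / 18.02) = 0.1143; mass H = 0.1143 × 1.008 = 0.1152 g
mol N = 0.535 / 14.01 = 0.03819
mass O = 1.72 − (1.109) = 0.6113 g → mol O = 0.03821
Smallest is C at 0.03817 mol; normalising gives C 1.000, H 2.995, N 1.000, O 1.001
→ CH3NO

CH3NO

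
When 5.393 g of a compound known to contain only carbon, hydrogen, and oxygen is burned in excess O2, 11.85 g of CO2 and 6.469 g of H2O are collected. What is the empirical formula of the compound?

C3H8O

mol C = 11.85 / 44.01 = 0.2693; mass C = 0.2693 × 12.01 = 3.234 g
mol H = 2 × (6.469 / 18.02) = 0.7180; mass H = 0.7180 × 1.008 = 0.7237 g
mass O = 5.393 − (3.958) = 1.435 g → mol O = 0.08972
Ratios (÷ 0.08972): C 3.001, H 8.003, O 1.000
→ C3H8O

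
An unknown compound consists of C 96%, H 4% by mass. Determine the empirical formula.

Assume 100 g: 96 g C, 4 g H.
n(C) = 96/12.01 = 7.993, n(H) = 4/1.008 = 3.968
Smallest is H at 3.968 mol; normalising gives C 2.014, H 1.000
→ C2H

C2H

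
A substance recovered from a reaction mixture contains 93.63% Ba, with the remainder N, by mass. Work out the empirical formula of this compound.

Assume 100 g: 93.63 g Ba, 6.37 g N.
n(Ba) = 93.63/137.33 = 0.6818, n(N) = 6.37/14.01 = 0.4547
Ratios (÷ 0.4547): Ba 1.500, N 1.000
Multiply by 2: Ba 3.00, N 2.00 → Ba3N2

Ba3N2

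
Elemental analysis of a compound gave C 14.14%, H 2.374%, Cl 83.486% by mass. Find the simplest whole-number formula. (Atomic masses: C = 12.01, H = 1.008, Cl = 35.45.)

CH2Cl2

Assume 100 g: 14.14 g C, 2.374 g H, 83.486 g Cl.
n(C) = 14.14/12.01 = 1.177, n(H) = 2.374/1.008 = 2.355, n(Cl) = 83.486/35.45 = 2.355
Ratios (÷ 1.177): C 1.000, H 2.000, Cl 2.000
≈ 1:2:2 → CH2Cl2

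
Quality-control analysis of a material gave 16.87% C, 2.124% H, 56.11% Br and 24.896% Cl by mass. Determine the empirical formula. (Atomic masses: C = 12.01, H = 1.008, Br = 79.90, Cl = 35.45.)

Assume 100 g: 16.87 g C, 2.124 g H, 56.11 g Br, 24.896 g Cl.
C: 16.87 g ÷ 12.01 g/mol = 1.405 mol
H: 2.124 g ÷ 1.008 g/mol = 2.107 mol
Br: 56.11 g ÷ 79.90 g/mol = 0.7023 mol
Cl: 24.896 g ÷ 35.45 g/mol = 0.7023 mol
Smallest is Br at 0.7023 mol; normalising gives C 2.000, H 3.001, Br 1.000, Cl 1.000
→ C2H3BrCl

C2H3BrCl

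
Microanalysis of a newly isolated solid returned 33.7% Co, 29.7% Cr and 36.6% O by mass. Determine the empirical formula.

Assume 100 g: 33.7 g Co, 29.7 g Cr, 36.6 g O.
n(Co) = 33.7/58.93 = 0.5719, n(Cr) = 29.7/52.00 = 0.5712, n(O) = 36.6/16.00 = 2.288
Divide by the smallest (0.5712 mol Cr): Co 1.001, Cr 1.000, O 4.005
≈ 1:1:4 → CoCrO4

CoCrO4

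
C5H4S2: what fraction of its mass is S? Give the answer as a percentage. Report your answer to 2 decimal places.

50.02%

Molar mass = 5(12.01) + 4(1.008) + 2(32.07) = 128.222 g/mol
Mass of S per mole = 2 × 32.07 = 64.140 g
% S = 64.140 / 128.222 × 100 = 50.02%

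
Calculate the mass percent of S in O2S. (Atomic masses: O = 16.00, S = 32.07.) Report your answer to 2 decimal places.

50.05%

Molar mass = 2(16.00) + 1(32.07) = 64.070 g/mol
Mass of S per mole = 1 × 32.07 = 32.070 g
% S = 32.070 / 64.070 × 100 = 50.05%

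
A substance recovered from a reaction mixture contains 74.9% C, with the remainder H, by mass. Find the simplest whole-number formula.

CH4

Assume 100 g: 74.9 g C, 25.1 g H.
C: 74.9 g ÷ 12.01 g/mol = 6.236 mol
H: 25.1 g ÷ 1.008 g/mol = 24.9 mol
Divide by the smallest (6.236 mol C): C 1.000, H 3.993
Ratio ≈ 1:4, so the empirical formula is CH4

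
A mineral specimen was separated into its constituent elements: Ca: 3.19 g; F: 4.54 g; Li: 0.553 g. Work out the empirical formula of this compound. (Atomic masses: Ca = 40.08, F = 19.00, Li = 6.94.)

CaF3Li

Ca: 3.19 g ÷ 40.08 g/mol = 0.07959 mol
F: 4.54 g ÷ 19.00 g/mol = 0.2389 mol
Li: 0.553 g ÷ 6.94 g/mol = 0.07968 mol
Divide by the smallest (0.07959 mol Ca): Ca 1.000, F 3.002, Li 1.001
→ CaF3Li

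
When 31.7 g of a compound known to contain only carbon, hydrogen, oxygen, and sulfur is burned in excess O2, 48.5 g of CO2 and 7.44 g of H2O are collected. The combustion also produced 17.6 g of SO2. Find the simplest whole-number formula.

mol C = 48.5 / 44.01 = 1.102; mass C = 1.102 × 12.01 = 13.24 g
mol H = 2 × (7.44 / 18.02) = 0.8257; mass H = 0.8257 × 1.008 = 0.8324 g
mol S = 17.6 / 64.07 = 0.2747; mass S = 8.810 g
mass O = 31.7 − (22.88) = 8.823 g → mol O = 0.5514
Ratios (÷ 0.2747): C 4.012, H 3.006, O 2.007, S 1.000
≈ 4:3:2:1 → C4H3O2S

C4H3O2S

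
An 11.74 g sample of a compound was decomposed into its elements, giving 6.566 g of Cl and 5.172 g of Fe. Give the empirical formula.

Cl2Fe

Cl: 6.566 g ÷ 35.45 g/mol = 0.1852 mol
Fe: 5.172 g ÷ 55.85 g/mol = 0.09261 mol
Divide by the smallest (0.09261 mol Fe): Cl 2.000, Fe 1.000
≈ 2:1 → Cl2Fe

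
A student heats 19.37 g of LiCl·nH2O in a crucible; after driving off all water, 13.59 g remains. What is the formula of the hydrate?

Mass of water lost = 19.37 − 13.59 = 5.78 g → 5.78 / 18.02 = 0.3208 mol H2O
Molar mass of LiCl = 42.39 g/mol → mol LiCl = 13.59 / 42.39 = 0.3206
n = 0.3208 / 0.3206 = 1.00 ≈ 1 → LiCl·H2O

LiCl·H2O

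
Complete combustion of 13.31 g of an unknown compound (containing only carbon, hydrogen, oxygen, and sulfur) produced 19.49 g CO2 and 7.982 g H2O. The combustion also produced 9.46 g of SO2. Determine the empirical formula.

C3H6OS

mol C = 19.49 / 44.01 = 0.4429; mass C = 0.4429 × 12.01 = 5.319 g
mol H = 2 × (7.982 / 18.02) = 0.8859; mass H = 0.8859 × 1.008 = 0.8930 g
mol S = 9.46 / 64.07 = 0.1477; mass S = 4.735 g
mass O = 13.31 − (10.95) = 2.363 g → mol O = 0.1477
Ratios (÷ 0.1477): C 2.999, H 6.000, O 1.000, S 1.000
Ratio ≈ 3:6:1:1, so the empirical formula is C3H6OS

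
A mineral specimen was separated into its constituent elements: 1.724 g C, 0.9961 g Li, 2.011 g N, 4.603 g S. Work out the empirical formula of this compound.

CLiNS

C: 1.724 g ÷ 12.01 g/mol = 0.1435 mol
Li: 0.9961 g ÷ 6.94 g/mol = 0.1435 mol
N: 2.011 g ÷ 14.01 g/mol = 0.1435 mol
S: 4.603 g ÷ 32.07 g/mol = 0.1435 mol
Smallest is S at 0.1435 mol; normalising gives C 1.000, Li 1.000, N 1.000, S 1.000
→ CLiNS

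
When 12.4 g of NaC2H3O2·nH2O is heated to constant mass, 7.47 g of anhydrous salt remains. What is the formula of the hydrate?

Mass of water lost = 12.4 − 7.47 = 4.93 g → 4.93 / 18.02 = 0.2736 mol H2O
Molar mass of NaC2H3O2 = 82.03 g/mol → mol NaC2H3O2 = 7.47 / 82.03 = 0.09106
n = 0.2736 / 0.09106 = 3.00 ≈ 3 → NaC2H3O2·3H2O

NaC2H3O2·3H2O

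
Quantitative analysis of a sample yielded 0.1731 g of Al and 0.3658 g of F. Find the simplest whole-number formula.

Moles — Al: 0.1731 / 26.98 = 0.006416 mol; F: 0.3658 / 19.00 = 0.01925 mol
Ratios (÷ 0.006416): Al 1.000, F 3.001
Ratio ≈ 1:3, so the empirical formula is AlF3

AlF3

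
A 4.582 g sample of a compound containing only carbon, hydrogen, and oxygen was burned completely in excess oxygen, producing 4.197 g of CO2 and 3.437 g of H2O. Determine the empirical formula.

CH4O2

mol C = 4.197 / 44.01 = 0.09536; mass C = 0.09536 × 12.01 = 1.145 g
mol H = 2 × (3.437 / 18.02) = 0.3815; mass H = 0.3815 × 1.008 = 0.3845 g
mass O = 4.582 − (1.530) = 3.052 g → mol O = 0.1908
Smallest is C at 0.09536 mol; normalising gives C 1.000, H 4.000, O 2.000
→ CH4O2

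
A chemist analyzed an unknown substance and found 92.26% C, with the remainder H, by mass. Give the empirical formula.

CH

Assume 100 g: 92.26 g C, 7.74 g H.
Moles — C: 92.26 / 12.01 = 7.682 mol; H: 7.74 / 1.008 = 7.679 mol
Smallest is H at 7.679 mol; normalising gives C 1.000, H 1.000
Ratio ≈ 1:1, so the empirical formula is CH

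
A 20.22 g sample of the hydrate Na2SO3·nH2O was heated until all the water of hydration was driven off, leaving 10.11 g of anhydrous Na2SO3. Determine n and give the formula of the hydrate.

Mass of water lost = 20.22 − 10.11 = 10.11 g → 10.11 / 18.02 = 0.561 mol H2O
Molar mass of Na2SO3 = 126.05 g/mol → mol Na2SO3 = 10.11 / 126.05 = 0.08021
n = 0.561 / 0.08021 = 7.00 ≈ 7 → Na2SO3·7H2O

Na2SO3·7H2O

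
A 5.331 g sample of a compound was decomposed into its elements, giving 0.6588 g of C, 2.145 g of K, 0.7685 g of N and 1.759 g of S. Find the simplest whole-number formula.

Moles — C: 0.6588 / 12.01 = 0.05485 mol; K: 2.145 / 39.10 = 0.05486 mol; N: 0.7685 / 14.01 = 0.05485 mol; S: 1.759 / 32.07 = 0.05485 mol
Smallest is S at 0.05485 mol; normalising gives C 1.000, K 1.000, N 1.000, S 1.000
→ CKNS

CKNS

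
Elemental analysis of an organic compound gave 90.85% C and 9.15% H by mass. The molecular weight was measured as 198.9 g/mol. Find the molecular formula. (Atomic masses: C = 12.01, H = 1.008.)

C15H18

Assume 100 g: 90.85 g C, 9.15 g H.
Moles — C: 90.85 / 12.01 = 7.565 mol; H: 9.15 / 1.008 = 9.077 mol
Smallest is C at 7.565 mol; normalising gives C 1.000, H 1.200
Multiply by 5: C 5.00, H 6.00 → C5H6
Empirical-formula mass = 66.10 g/mol
n = 198.9 / 66.10 = 3.01 ≈ 3
Molecular formula = (C5H6)×3 = C15H18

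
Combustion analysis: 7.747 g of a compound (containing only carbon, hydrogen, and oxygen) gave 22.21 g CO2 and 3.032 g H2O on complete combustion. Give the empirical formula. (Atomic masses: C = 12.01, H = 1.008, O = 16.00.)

mol C = 22.21 / 44.01 = 0.5047; mass C = 0.5047 × 12.01 = 6.061 g
mol H = 2 × (3.032 / 18.02) = 0.3365; mass H = 0.3365 × 1.008 = 0.3392 g
mass O = 7.747 − (6.400) = 1.347 g → mol O = 0.08418
Smallest is O at 0.08418 mol; normalising gives C 5.995, H 3.998, O 1.000
≈ 6:4:1 → C6H4O

C6H4O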